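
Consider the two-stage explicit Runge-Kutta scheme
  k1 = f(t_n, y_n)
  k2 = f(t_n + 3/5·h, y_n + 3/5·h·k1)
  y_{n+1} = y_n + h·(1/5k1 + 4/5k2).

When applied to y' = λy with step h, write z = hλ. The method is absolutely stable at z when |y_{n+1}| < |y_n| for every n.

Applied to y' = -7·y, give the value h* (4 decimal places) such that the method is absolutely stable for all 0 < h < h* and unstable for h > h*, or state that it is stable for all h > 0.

(-2.0833,0); λ=-7 ⇒ h* = (25/12)/7 = 0.2976.

With y'=λy (z=hλ):
  k1=λy_n ⇒ h·k1=z·y_n;  k2=λ(1+3/5z)y_n ⇒ h·k2=z(1+3/5z)y_n
  y_{n+1}/y_n = 1 + 1/5z + 4/5z(1+3/5z) = 1 + z + 12/25z²
  ⇒ R(z) = 1 + z + 12/25z².

Need |R(x)|<1, x<0.
x=-1.76: |R|=0.7268
R=1: x+12/25x²=0 ⇒ x=−25/12=-2.0833; min R=1−1/(4·12/25)=0.4792>−1
Confirm numerically:
  x=-2.040: |R|=0.95757 <1
  x=-2.009: |R|=0.92832 <1
  x=-0.994: |R|=0.48026 <1
  x=-2.310: |R|=1.25133 >1
  x=-2.257: |R|=1.18814 >1
So |R|<1 on (-2.0833, 0).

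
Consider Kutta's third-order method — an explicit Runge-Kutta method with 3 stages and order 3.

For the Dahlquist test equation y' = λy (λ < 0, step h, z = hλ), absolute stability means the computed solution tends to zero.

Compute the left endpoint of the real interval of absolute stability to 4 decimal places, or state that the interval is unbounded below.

Set f=λy, z=hλ:
  order 3, 3-stage ⇒ R(z)=1+z+z^2/2+z^3/6
  (e.g. R(-1.01)=0.32833, |R|=0.32833)

Need |R(x)|<1, x<0.
x=-1.01: |R|=0.3283
|R(-1.4)|=0.1227 |R(-1.37)|=0.1399 |R(-0.81)|=0.4295
Bisect:
  x_lo=-3.1355 |R|=2.3576  x_hi=-0.2102 |R|=0.8104
  mid=-1.67285 |R|=0.05386 →hi
  mid=-2.40419 |R|=0.83021 →hi
  mid=-2.76985 |R|=1.47557 →lo
  mid=-2.58702 |R|=1.12636 →lo
  mid=-2.49560 |R|=0.97203 →hi
  mid=-2.54131 |R|=1.04759 →lo
  mid=-2.51846 |R|=1.00941 →lo
  mid=-2.50703 |R|=0.99063 →hi
  ...
  [-2.51292,-2.51274] ⇒ x*=-2.5127
So |R|<1 on (-2.5127, 0).

left endpoint -2.5127.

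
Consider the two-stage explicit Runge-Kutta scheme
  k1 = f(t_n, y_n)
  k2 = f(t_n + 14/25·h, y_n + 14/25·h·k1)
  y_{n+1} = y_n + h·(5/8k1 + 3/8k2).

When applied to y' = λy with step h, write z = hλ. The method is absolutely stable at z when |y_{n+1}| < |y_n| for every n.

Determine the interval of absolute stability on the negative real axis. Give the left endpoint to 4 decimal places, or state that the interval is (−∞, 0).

On y'=λy, z=hλ:
  k1=λy_n ⇒ h·k1=z·y_n;  k2=λ(1+14/25z)y_n ⇒ h·k2=z(1+14/25z)y_n
  y_{n+1}/y_n = 1 + 5/8z + 3/8z(1+14/25z) = 1 + z + 21/100z²
  so R(z) = 1 + z + 21/100z².

Boundary: |R(x)|=1, x<0.
x=-1.11: |R|=0.1487
R=1: x+21/100x²=0 ⇒ x=−100/21=-4.7619; min R=1−1/(4·21/100)=-0.1905>−1
Confirm numerically:
  x=-4.442: |R|=0.70159 <1
  x=-2.994: |R|=0.11155 <1
  x=-2.877: |R|=0.13880 <1
  x=-2.523: |R|=0.18624 <1
  x=-5.323: |R|=1.62721 >1
  x=-5.320: |R|=1.62350 >1
  x=-4.970: |R|=1.21719 >1
Interval (-4.7619, 0).

(-4.7619, 0).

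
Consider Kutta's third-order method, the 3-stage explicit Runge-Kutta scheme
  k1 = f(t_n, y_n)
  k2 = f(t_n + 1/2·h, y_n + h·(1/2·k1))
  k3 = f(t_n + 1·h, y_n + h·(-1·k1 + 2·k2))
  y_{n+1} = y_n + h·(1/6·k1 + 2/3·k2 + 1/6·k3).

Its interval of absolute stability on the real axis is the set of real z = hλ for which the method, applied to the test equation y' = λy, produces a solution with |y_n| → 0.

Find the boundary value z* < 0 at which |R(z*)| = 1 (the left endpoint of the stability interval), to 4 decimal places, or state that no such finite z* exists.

left endpoint -2.5127.

Set f=λy, z=hλ:
  order 3, 3-stage ⇒ R(z)=1+z+z^2/2+z^3/6
  (e.g. R(-0.87)=0.39870, |R|=0.39870)

Boundary: |R(x)|=1, x<0.
x=-0.87: |R|=0.3987
|R(-2.72)|=1.3747 |R(-1.74)|=0.1042 |R(-0.83)|=0.4192
Bisect:
  x_lo=-2.8187 |R|=1.5786  x_hi=-0.3908 |R|=0.6756
  mid=-1.60476 |R|=0.00591 →hi
  mid=-2.21171 |R|=0.56904 →hi
  mid=-2.51519 |R|=1.00402 →lo
  mid=-2.36345 |R|=0.77084 →hi
  mid=-2.43932 |R|=0.88329 →hi
  mid=-2.47726 |R|=0.94259 →hi
  mid=-2.49622 |R|=0.97304 →hi
  ...
  [-2.51282,-2.51267] ⇒ x*=-2.5127
Stable set (-2.5127, 0).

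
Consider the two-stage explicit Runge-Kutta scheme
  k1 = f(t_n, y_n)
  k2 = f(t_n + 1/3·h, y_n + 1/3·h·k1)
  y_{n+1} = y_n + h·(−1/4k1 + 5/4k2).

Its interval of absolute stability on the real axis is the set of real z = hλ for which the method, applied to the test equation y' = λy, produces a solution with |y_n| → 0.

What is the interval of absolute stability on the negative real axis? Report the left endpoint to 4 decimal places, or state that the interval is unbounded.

On y'=λy, z=hλ:
  k1=λy_n ⇒ h·k1=z·y_n;  k2=λ(1+1/3z)y_n ⇒ h·k2=z(1+1/3z)y_n
  y_{n+1}/y_n = 1 − 1/4z + 5/4z(1+1/3z) = 1 + z + 5/12z²
  R(z) = 1 + z + 5/12z².

Find x<0 with |R(x)|<1.
x=-1.26: |R|=0.4015
R=1: x+5/12x²=0 ⇒ x=−12/5=-2.4000; min R=1−1/(4·5/12)=0.4000>−1
Confirm numerically:
  x=-1.470: |R|=0.43038 <1
  x=-1.188: |R|=0.40006 <1
  x=-1.166: |R|=0.40048 <1
  x=-2.803: |R|=1.47067 >1
  x=-2.446: |R|=1.04688 >1
Interval (-2.4000, 0).

z∈(-2.4000,0).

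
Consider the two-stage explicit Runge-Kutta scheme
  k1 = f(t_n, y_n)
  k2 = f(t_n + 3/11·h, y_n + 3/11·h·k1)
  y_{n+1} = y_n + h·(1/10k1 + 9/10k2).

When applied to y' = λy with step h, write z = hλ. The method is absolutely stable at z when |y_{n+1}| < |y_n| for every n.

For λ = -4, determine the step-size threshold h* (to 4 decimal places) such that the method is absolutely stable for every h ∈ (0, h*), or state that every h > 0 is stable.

(-4.0741,0); λ=-4 ⇒ h* = (110/27)/4 = 1.0185.

On y'=λy, z=hλ:
  k1=λy_n ⇒ h·k1=z·y_n;  k2=λ(1+3/11z)y_n ⇒ h·k2=z(1+3/11z)y_n
  y_{n+1}/y_n = 1 + 1/10z + 9/10z(1+3/11z) = 1 + z + 27/110z²
  Hence R(z) = 1 + z + 27/110z².

Find x<0 with |R(x)|<1.
x=-1.34: |R|=0.1007
R=1: x+27/110x²=0 ⇒ x=−110/27=-4.0741; min R=1−1/(4·27/110)=-0.0185>−1
Confirm numerically:
  x=-3.307: |R|=0.37735 <1
  x=-2.783: |R|=0.11807 <1
  x=-2.194: |R|=0.01247 <1
  x=-4.342: |R|=1.28555 >1
  x=-4.136: |R|=1.06287 >1
So |R|<1 on (-4.0741, 0).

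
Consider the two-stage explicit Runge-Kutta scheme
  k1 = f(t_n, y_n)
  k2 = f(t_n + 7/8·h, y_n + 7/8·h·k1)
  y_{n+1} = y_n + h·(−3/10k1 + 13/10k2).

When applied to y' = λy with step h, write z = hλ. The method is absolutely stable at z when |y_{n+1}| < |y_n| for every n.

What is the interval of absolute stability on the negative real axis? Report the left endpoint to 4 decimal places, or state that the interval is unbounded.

(-0.8791, 0).

On y'=λy, z=hλ:
  k1=λy_n ⇒ h·k1=z·y_n;  k2=λ(1+7/8z)y_n ⇒ h·k2=z(1+7/8z)y_n
  y_{n+1}/y_n = 1 − 3/10z + 13/10z(1+7/8z) = 1 + z + 91/80z²
  ⇒ R(z) = 1 + z + 91/80z².

Solve |R(x)|<1 on ℝ⁻.
x=-0.96: |R|=1.0883
R=1: x+91/80x²=0 ⇒ x=−80/91=-0.8791; min R=1−1/(4·91/80)=0.7802>−1
Confirm numerically:
  x=-0.657: |R|=0.83400 <1
  x=-0.580: |R|=0.80266 <1
  x=-0.493: |R|=0.78347 <1
  x=-1.343: |R|=1.70865 >1
  x=-0.978: |R|=1.11000 >1
  x=-0.913: |R|=1.03518 >1
Stable set (-0.8791, 0).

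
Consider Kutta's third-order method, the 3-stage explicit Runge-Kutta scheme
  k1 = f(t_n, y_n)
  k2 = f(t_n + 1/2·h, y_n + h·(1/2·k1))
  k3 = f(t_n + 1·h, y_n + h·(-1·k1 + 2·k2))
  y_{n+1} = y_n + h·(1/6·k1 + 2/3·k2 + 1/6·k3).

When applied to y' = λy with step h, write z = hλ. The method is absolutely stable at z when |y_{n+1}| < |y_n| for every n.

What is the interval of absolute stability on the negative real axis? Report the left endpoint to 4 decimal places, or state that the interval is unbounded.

With y'=λy (z=hλ):
  order 3, 3-stage ⇒ R(z)=1+z+z^2/2+z^3/6
  (e.g. R(-1.74)=-0.10420, |R|=0.10420)

Need |R(x)|<1, x<0.
x=-1.74: |R|=0.1042
|R(-1.61)|=0.0095 |R(-1.04)|=0.3133 |R(-0.61)|=0.5382
Bisect:
  x_lo=-3.2571 |R|=2.7116  x_hi=-0.3342 |R|=0.7154
  mid=-1.79562 |R|=0.14842 →hi
  mid=-2.52634 |R|=1.02249 →lo
  mid=-2.16098 |R|=0.50797 →hi
  mid=-2.34366 |R|=0.74281 →hi
  mid=-2.43500 |R|=0.87667 →hi
  mid=-2.48067 |R|=0.94804 →hi
  mid=-2.50351 |R|=0.98487 →hi
  mid=-2.51492 |R|=1.00358 →lo
  ...
  [-2.51278,-2.51260] ⇒ x*=-2.5127
Stable set (-2.5127, 0).

(-2.5127, 0).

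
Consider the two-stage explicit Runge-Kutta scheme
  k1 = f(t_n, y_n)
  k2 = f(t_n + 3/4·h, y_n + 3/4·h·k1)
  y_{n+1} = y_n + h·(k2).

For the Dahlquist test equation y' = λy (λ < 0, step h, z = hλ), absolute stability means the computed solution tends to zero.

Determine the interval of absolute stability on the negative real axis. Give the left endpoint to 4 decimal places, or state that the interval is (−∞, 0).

z∈(-1.3333,0).

On y'=λy, z=hλ:
  k1=λy_n ⇒ h·k1=z·y_n;  k2=λ(1+3/4z)y_n ⇒ h·k2=z(1+3/4z)y_n
  y_{n+1}/y_n = 1 + z(1+3/4z) = 1 + z + 3/4z²
  ⇒ R(z) = 1 + z + 3/4z².

Solve |R(x)|<1 on ℝ⁻.
x=-0.78: |R|=0.6763
R=1: x+3/4x²=0 ⇒ x=−4/3=-1.3333; min R=1−1/(4·3/4)=0.6667>−1
Confirm numerically:
  x=-1.302: |R|=0.96940 <1
  x=-0.983: |R|=0.74172 <1
  x=-0.827: |R|=0.68595 <1
  x=-0.561: |R|=0.67504 <1
  x=-1.739: |R|=1.52909 >1
  x=-1.422: |R|=1.09456 >1
  x=-1.372: |R|=1.03979 >1
So |R|<1 on (-1.3333, 0).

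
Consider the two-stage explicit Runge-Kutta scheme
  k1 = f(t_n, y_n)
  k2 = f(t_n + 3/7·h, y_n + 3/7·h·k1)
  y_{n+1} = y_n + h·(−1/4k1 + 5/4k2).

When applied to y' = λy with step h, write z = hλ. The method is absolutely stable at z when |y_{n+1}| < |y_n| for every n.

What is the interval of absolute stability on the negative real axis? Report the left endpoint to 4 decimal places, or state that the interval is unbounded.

Test eqn y'=λy, z=hλ:
  k1=λy_n ⇒ h·k1=z·y_n;  k2=λ(1+3/7z)y_n ⇒ h·k2=z(1+3/7z)y_n
  y_{n+1}/y_n = 1 − 1/4z + 5/4z(1+3/7z) = 1 + z + 15/28z²
  so R(z) = 1 + z + 15/28z².

Boundary: |R(x)|=1, x<0.
x=-0.97: |R|=0.5341
R=1: x+15/28x²=0 ⇒ x=−28/15=-1.8667; min R=1−1/(4·15/28)=0.5333>−1
Confirm numerically:
  x=-1.761: |R|=0.90031 <1
  x=-1.155: |R|=0.55966 <1
  x=-0.987: |R|=0.53488 <1
  x=-2.223: |R|=1.42435 >1
  x=-2.219: |R|=1.41884 >1
Stable set (-1.8667, 0).

z∈(-1.8667,0).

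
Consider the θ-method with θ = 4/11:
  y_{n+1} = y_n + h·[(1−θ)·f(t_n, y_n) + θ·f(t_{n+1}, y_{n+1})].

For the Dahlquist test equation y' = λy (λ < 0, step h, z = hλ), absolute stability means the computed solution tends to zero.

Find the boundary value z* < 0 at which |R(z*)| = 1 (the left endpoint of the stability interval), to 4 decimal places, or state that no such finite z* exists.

Set f=λy, z=hλ:
  y_{n+1} = y_n + z·[7/11·y_n + 4/11·y_{n+1}] ⇒ (1 − 4/11z)y_{n+1} = (1 + 7/11z)y_n
  R(z) = (1 + 7/11z)/(1 − 4/11z).

Boundary: |R(x)|=1, x<0.
x=-1.47: |R|=0.0421
R=−1: 1+7/11x = −1+4/11x ⇒ -3/11x=2 ⇒ x=2/(-3/11)=-7.3333
Confirm numerically:
  x=-7.134: |R|=0.98487 <1
  x=-6.747: |R|=0.95370 <1
  x=-4.754: |R|=0.74220 <1
  x=-3.660: |R|=0.57020 <1
  x=-7.755: |R|=1.03010 >1
  x=-7.711: |R|=1.02708 >1
  x=-7.632: |R|=1.02158 >1
Interval (-7.3333, 0).

left endpoint -7.3333.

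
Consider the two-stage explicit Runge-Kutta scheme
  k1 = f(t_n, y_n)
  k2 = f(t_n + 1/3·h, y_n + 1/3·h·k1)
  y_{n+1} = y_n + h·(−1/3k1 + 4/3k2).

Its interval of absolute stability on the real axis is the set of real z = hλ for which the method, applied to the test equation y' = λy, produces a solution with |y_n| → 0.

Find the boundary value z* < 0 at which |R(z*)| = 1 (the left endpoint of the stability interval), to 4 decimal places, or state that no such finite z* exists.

Set f=λy, z=hλ:
  k1=λy_n ⇒ h·k1=z·y_n;  k2=λ(1+1/3z)y_n ⇒ h·k2=z(1+1/3z)y_n
  y_{n+1}/y_n = 1 − 1/3z + 4/3z(1+1/3z) = 1 + z + 4/9z²
  so R(z) = 1 + z + 4/9z².

Boundary: |R(x)|=1, x<0.
x=-0.5: |R|=0.6111
R=1: x+4/9x²=0 ⇒ x=−9/4=-2.2500; min R=1−1/(4·4/9)=0.4375>−1
Confirm numerically:
  x=-2.023: |R|=0.79590 <1
  x=-1.772: |R|=0.62355 <1
  x=-1.771: |R|=0.62297 <1
  x=-1.248: |R|=0.44422 <1
  x=-2.481: |R|=1.25472 >1
  x=-2.467: |R|=1.23793 >1
  x=-2.401: |R|=1.16113 >1
Stable set (-2.2500, 0).

z* = -2.2500.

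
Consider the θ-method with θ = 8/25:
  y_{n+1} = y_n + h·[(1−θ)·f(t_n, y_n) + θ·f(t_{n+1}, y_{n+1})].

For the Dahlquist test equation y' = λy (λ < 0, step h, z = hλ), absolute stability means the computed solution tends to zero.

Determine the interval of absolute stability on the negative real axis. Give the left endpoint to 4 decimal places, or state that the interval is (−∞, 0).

Set f=λy, z=hλ:
  y_{n+1} = y_n + z·[17/25·y_n + 8/25·y_{n+1}] ⇒ (1 − 8/25z)y_{n+1} = (1 + 17/25z)y_n
  ⇒ R(z) = (1 + 17/25z)/(1 − 8/25z).

Boundary: |R(x)|=1, x<0.
x=-0.56: |R|=0.5251
R=−1: 1+17/25x = −1+8/25x ⇒ -9/25x=2 ⇒ x=2/(-9/25)=-5.5556
Confirm numerically:
  x=-5.384: |R|=0.97732 <1
  x=-5.046: |R|=0.92984 <1
  x=-4.554: |R|=0.85327 <1
  x=-6.146: |R|=1.07165 >1
  x=-5.783: |R|=1.02872 >1
  x=-5.648: |R|=1.01185 >1
So |R|<1 on (-5.5556, 0).

z∈(-5.5556,0).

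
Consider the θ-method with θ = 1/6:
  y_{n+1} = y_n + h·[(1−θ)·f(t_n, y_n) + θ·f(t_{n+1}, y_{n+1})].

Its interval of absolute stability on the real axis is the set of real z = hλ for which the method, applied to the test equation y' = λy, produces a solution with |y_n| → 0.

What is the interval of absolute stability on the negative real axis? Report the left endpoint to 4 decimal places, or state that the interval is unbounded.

With y'=λy (z=hλ):
  y_{n+1} = y_n + z·[5/6·y_n + 1/6·y_{n+1}] ⇒ (1 − 1/6z)y_{n+1} = (1 + 5/6z)y_n
  so R(z) = (1 + 5/6z)/(1 − 1/6z).

Solve |R(x)|<1 on ℝ⁻.
x=-1.79: |R|=0.3787
R=−1: 1+5/6x = −1+1/6x ⇒ -2/3x=2 ⇒ x=2/(-2/3)=-3.0000
Confirm numerically:
  x=-2.870: |R|=0.94138 <1
  x=-2.811: |R|=0.91420 <1
  x=-2.451: |R|=0.74015 <1
  x=-3.494: |R|=1.20813 >1
  x=-3.201: |R|=1.08738 >1
Stable set (-3.0000, 0).

(-3.0000, 0).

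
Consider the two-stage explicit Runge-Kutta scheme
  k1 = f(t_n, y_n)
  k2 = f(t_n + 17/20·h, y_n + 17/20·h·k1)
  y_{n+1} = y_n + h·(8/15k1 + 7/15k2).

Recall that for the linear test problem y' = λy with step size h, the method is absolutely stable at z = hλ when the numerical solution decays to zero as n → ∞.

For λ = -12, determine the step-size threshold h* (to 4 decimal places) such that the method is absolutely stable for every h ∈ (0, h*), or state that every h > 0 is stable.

On y'=λy, z=hλ:
  k1=λy_n ⇒ h·k1=z·y_n;  k2=λ(1+17/20z)y_n ⇒ h·k2=z(1+17/20z)y_n
  y_{n+1}/y_n = 1 + 8/15z + 7/15z(1+17/20z) = 1 + z + 119/300z²
  so R(z) = 1 + z + 119/300z².

Solve |R(x)|<1 on ℝ⁻.
x=-0.96: |R|=0.4056
R=1: x+119/300x²=0 ⇒ x=−300/119=-2.5210; min R=1−1/(4·119/300)=0.3697>−1
Confirm numerically:
  x=-2.462: |R|=0.94237 <1
  x=-2.420: |R|=0.90304 <1
  x=-2.071: |R|=0.63032 <1
  x=-1.745: |R|=0.46286 <1
  x=-2.811: |R|=1.32335 >1
  x=-2.756: |R|=1.25690 >1
So |R|<1 on (-2.5210, 0).

(-2.5210,0); λ=-12 ⇒ h* = (300/119)/12 = 0.2101.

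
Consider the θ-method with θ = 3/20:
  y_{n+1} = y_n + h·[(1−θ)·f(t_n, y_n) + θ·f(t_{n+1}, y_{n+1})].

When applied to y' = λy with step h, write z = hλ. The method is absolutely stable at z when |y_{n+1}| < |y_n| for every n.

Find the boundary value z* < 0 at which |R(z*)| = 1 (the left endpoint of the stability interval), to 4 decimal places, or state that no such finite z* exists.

With y'=λy (z=hλ):
  y_{n+1} = y_n + z·[17/20·y_n + 3/20·y_{n+1}] ⇒ (1 − 3/20z)y_{n+1} = (1 + 17/20z)y_n
  Hence R(z) = (1 + 17/20z)/(1 − 3/20z).

Solve |R(x)|<1 on ℝ⁻.
x=-0.34: |R|=0.6765
R=−1: 1+17/20x = −1+3/20x ⇒ -7/10x=2 ⇒ x=2/(-7/10)=-2.8571
Confirm numerically:
  x=-2.699: |R|=0.92120 <1
  x=-2.134: |R|=0.61654 <1
  x=-1.542: |R|=0.25233 <1
  x=-1.256: |R|=0.05688 <1
  x=-3.024: |R|=1.08035 >1
  x=-3.009: |R|=1.07324 >1
  x=-2.959: |R|=1.04938 >1
Stable set (-2.8571, 0).

left endpoint -2.8571.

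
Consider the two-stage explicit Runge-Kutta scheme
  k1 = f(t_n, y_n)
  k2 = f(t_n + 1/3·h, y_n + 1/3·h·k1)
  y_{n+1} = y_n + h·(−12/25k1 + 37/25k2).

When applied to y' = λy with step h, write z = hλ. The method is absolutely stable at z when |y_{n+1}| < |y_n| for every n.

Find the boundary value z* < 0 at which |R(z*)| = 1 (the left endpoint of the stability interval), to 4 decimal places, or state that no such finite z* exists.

left endpoint -2.0270.

On y'=λy, z=hλ:
  k1=λy_n ⇒ h·k1=z·y_n;  k2=λ(1+1/3z)y_n ⇒ h·k2=z(1+1/3z)y_n
  y_{n+1}/y_n = 1 − 12/25z + 37/25z(1+1/3z) = 1 + z + 37/75z²
  R(z) = 1 + z + 37/75z².

Need |R(x)|<1, x<0.
x=-0.99: |R|=0.4935
R=1: x+37/75x²=0 ⇒ x=−75/37=-2.0270; min R=1−1/(4·37/75)=0.4932>−1
Confirm numerically:
  x=-1.708: |R|=0.73118 <1
  x=-1.053: |R|=0.49401 <1
  x=-0.899: |R|=0.49971 <1
  x=-2.386: |R|=1.42254 >1
  x=-2.309: |R|=1.32120 >1
  x=-2.290: |R|=1.29709 >1
Stable set (-2.0270, 0).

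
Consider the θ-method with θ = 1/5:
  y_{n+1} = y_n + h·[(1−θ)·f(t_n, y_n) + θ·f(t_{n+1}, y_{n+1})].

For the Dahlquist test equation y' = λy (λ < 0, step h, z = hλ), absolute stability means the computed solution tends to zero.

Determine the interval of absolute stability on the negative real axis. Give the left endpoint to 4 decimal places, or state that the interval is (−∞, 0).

Set f=λy, z=hλ:
  y_{n+1} = y_n + z·[4/5·y_n + 1/5·y_{n+1}] ⇒ (1 − 1/5z)y_{n+1} = (1 + 4/5z)y_n
  Hence R(z) = (1 + 4/5z)/(1 − 1/5z).

Solve |R(x)|<1 on ℝ⁻.
x=-0.77: |R|=0.3328
R=−1: 1+4/5x = −1+1/5x ⇒ -3/5x=2 ⇒ x=2/(-3/5)=-3.3333
Confirm numerically:
  x=-1.815: |R|=0.33162 <1
  x=-1.723: |R|=0.28142 <1
  x=-1.536: |R|=0.17503 <1
  x=-1.517: |R|=0.16388 <1
  x=-3.774: |R|=1.15067 >1
  x=-3.749: |R|=1.14253 >1
  x=-3.711: |R|=1.13007 >1
So |R|<1 on (-3.3333, 0).

(-3.3333, 0).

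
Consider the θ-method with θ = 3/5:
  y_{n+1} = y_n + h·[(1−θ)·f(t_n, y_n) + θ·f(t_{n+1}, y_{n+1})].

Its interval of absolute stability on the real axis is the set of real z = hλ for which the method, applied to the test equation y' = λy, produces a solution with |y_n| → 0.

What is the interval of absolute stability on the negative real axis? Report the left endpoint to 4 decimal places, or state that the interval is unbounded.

On y'=λy, z=hλ:
  y_{n+1} = y_n + z·[2/5·y_n + 3/5·y_{n+1}] ⇒ (1 − 3/5z)y_{n+1} = (1 + 2/5z)y_n
  R(z) = (1 + 2/5z)/(1 − 3/5z).

Find x<0 with |R(x)|<1.
x=-0.34: |R|=0.7176
x=-2: |R|=0.0909
x=-10: |R|=0.4286
x=-100: |R|=0.6393
θ=3/5≥1/2 ⇒ |1+2/5x|<|1−3/5x| ∀x<0 ⇒ stable on all of ℝ⁻.

(−∞, 0) — no finite endpoint.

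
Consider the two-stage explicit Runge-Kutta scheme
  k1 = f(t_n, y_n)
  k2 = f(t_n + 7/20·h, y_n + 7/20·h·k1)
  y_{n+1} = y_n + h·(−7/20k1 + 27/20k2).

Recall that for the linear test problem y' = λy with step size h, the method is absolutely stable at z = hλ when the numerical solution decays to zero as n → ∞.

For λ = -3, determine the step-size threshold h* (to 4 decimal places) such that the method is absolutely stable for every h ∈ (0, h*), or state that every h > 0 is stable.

(-2.1164,0); λ=-3 ⇒ h* = (400/189)/3 = 0.7055.

Set f=λy, z=hλ:
  k1=λy_n ⇒ h·k1=z·y_n;  k2=λ(1+7/20z)y_n ⇒ h·k2=z(1+7/20z)y_n
  y_{n+1}/y_n = 1 − 7/20z + 27/20z(1+7/20z) = 1 + z + 189/400z²
  so R(z) = 1 + z + 189/400z².

Solve |R(x)|<1 on ℝ⁻.
x=-0.45: |R|=0.6457
R=1: x+189/400x²=0 ⇒ x=−400/189=-2.1164; min R=1−1/(4·189/400)=0.4709>−1
Confirm numerically:
  x=-1.793: |R|=0.72602 <1
  x=-1.602: |R|=0.61063 <1
  x=-1.387: |R|=0.52198 <1
  x=-2.493: |R|=1.44361 >1
  x=-2.226: |R|=1.11527 >1
Stable set (-2.1164, 0).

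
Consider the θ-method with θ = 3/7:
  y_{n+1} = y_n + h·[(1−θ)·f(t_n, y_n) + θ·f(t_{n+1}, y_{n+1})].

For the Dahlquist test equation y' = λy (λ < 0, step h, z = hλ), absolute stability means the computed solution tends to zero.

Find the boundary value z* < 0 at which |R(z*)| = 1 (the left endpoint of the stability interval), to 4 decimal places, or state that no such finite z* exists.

z* = -14.0000.

Set f=λy, z=hλ:
  y_{n+1} = y_n + z·[4/7·y_n + 3/7·y_{n+1}] ⇒ (1 − 3/7z)y_{n+1} = (1 + 4/7z)y_n
  R(z) = (1 + 4/7z)/(1 − 3/7z).

Boundary: |R(x)|=1, x<0.
x=-0.83: |R|=0.3878
R=−1: 1+4/7x = −1+3/7x ⇒ -1/7x=2 ⇒ x=2/(-1/7)=-14.0000
Confirm numerically:
  x=-11.045: |R|=0.92637 <1
  x=-8.096: |R|=0.81130 <1
  x=-8.066: |R|=0.80980 <1
  x=-6.568: |R|=0.72169 <1
  x=-14.440: |R|=1.00874 >1
  x=-14.346: |R|=1.00691 >1
  x=-14.186: |R|=1.00375 >1
So |R|<1 on (-14.0000, 0).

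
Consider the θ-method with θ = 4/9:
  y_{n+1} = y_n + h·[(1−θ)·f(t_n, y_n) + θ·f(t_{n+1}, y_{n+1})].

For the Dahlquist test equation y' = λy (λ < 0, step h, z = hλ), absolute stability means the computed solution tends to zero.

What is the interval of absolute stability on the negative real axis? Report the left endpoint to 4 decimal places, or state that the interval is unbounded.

On y'=λy, z=hλ:
  y_{n+1} = y_n + z·[5/9·y_n + 4/9·y_{n+1}] ⇒ (1 − 4/9z)y_{n+1} = (1 + 5/9z)y_n
  ⇒ R(z) = (1 + 5/9z)/(1 − 4/9z).

Need |R(x)|<1, x<0.
x=-0.82: |R|=0.3990
R=−1: 1+5/9x = −1+4/9x ⇒ -1/9x=2 ⇒ x=2/(-1/9)=-18.0000
Confirm numerically:
  x=-17.842: |R|=0.99803 <1
  x=-17.046: |R|=0.98764 <1
  x=-8.021: |R|=0.75711 <1
  x=-7.782: |R|=0.74536 <1
  x=-18.291: |R|=1.00354 >1
  x=-18.151: |R|=1.00185 >1
  x=-18.095: |R|=1.00117 >1
Stable set (-18.0000, 0).

(-18.0000, 0).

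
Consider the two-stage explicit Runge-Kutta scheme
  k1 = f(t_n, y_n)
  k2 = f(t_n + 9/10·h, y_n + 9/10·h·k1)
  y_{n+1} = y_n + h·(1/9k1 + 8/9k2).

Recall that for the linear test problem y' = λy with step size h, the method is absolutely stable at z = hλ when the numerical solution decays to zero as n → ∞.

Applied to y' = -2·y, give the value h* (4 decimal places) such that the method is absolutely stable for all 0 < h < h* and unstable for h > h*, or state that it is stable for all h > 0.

Test eqn y'=λy, z=hλ:
  k1=λy_n ⇒ h·k1=z·y_n;  k2=λ(1+9/10z)y_n ⇒ h·k2=z(1+9/10z)y_n
  y_{n+1}/y_n = 1 + 1/9z + 8/9z(1+9/10z) = 1 + z + 4/5z²
  R(z) = 1 + z + 4/5z².

Solve |R(x)|<1 on ℝ⁻.
x=-1.22: |R|=0.9707
R=1: x+4/5x²=0 ⇒ x=−5/4=-1.2500; min R=1−1/(4·4/5)=0.6875>−1
Confirm numerically:
  x=-1.177: |R|=0.93126 <1
  x=-0.682: |R|=0.69010 <1
  x=-0.559: |R|=0.69098 <1
  x=-1.827: |R|=1.84334 >1
  x=-1.611: |R|=1.46526 >1
Interval (-1.2500, 0).

(-1.2500,0); λ=-2 ⇒ h* = (5/4)/2 = 0.6250.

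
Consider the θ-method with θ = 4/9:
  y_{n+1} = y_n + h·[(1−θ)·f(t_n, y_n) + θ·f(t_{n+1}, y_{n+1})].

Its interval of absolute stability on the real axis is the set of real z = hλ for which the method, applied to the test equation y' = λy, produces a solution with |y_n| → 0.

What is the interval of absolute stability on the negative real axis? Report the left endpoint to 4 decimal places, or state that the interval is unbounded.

z∈(-18.0000,0).

On y'=λy, z=hλ:
  y_{n+1} = y_n + z·[5/9·y_n + 4/9·y_{n+1}] ⇒ (1 − 4/9z)y_{n+1} = (1 + 5/9z)y_n
  R(z) = (1 + 5/9z)/(1 − 4/9z).

Solve |R(x)|<1 on ℝ⁻.
x=-0.86: |R|=0.3778
R=−1: 1+5/9x = −1+4/9x ⇒ -1/9x=2 ⇒ x=2/(-1/9)=-18.0000
Confirm numerically:
  x=-16.691: |R|=0.98272 <1
  x=-15.036: |R|=0.95713 <1
  x=-12.020: |R|=0.89523 <1
  x=-8.491: |R|=0.77868 <1
  x=-18.474: |R|=1.00572 >1
  x=-18.317: |R|=1.00385 >1
  x=-18.214: |R|=1.00261 >1
So |R|<1 on (-18.0000, 0).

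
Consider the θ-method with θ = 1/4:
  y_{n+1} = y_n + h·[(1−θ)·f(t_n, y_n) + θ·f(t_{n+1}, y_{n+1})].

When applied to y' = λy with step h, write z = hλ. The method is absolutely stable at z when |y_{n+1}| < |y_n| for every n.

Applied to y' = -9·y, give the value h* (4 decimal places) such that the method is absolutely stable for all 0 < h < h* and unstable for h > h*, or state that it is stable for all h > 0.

Test eqn y'=λy, z=hλ:
  y_{n+1} = y_n + z·[3/4·y_n + 1/4·y_{n+1}] ⇒ (1 − 1/4z)y_{n+1} = (1 + 3/4z)y_n
  Hence R(z) = (1 + 3/4z)/(1 − 1/4z).

Need |R(x)|<1, x<0.
x=-0.46: |R|=0.5874
R=−1: 1+3/4x = −1+1/4x ⇒ -1/2x=2 ⇒ x=2/(-1/2)=-4.0000
Confirm numerically:
  x=-3.501: |R|=0.86695 <1
  x=-3.396: |R|=0.83667 <1
  x=-3.246: |R|=0.79189 <1
  x=-2.984: |R|=0.70905 <1
  x=-4.537: |R|=1.12581 >1
  x=-4.506: |R|=1.11897 >1
Stable set (-4.0000, 0).

(-4.0000,0); λ=-9 ⇒ h* = (4)/9 = 0.4444.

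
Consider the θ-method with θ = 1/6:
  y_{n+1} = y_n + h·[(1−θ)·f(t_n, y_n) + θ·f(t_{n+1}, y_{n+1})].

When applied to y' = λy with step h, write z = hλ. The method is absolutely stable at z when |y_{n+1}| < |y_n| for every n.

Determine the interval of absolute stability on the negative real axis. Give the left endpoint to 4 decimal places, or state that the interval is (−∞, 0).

(-3.0000, 0).

Test eqn y'=λy, z=hλ:
  y_{n+1} = y_n + z·[5/6·y_n + 1/6·y_{n+1}] ⇒ (1 − 1/6z)y_{n+1} = (1 + 5/6z)y_n
  ⇒ R(z) = (1 + 5/6z)/(1 − 1/6z).

Solve |R(x)|<1 on ℝ⁻.
x=-1.07: |R|=0.0919
R=−1: 1+5/6x = −1+1/6x ⇒ -2/3x=2 ⇒ x=2/(-2/3)=-3.0000
Confirm numerically:
  x=-2.817: |R|=0.91698 <1
  x=-2.595: |R|=0.81152 <1
  x=-2.339: |R|=0.68294 <1
  x=-3.483: |R|=1.20373 >1
  x=-3.349: |R|=1.14932 >1
  x=-3.209: |R|=1.09078 >1
Interval (-3.0000, 0).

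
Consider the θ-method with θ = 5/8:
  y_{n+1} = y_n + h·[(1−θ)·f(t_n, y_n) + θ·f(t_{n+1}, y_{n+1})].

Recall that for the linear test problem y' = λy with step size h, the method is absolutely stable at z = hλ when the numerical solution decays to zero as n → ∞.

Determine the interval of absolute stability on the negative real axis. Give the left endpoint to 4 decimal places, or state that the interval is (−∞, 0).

interval (−∞, 0).

Set f=λy, z=hλ:
  y_{n+1} = y_n + z·[3/8·y_n + 5/8·y_{n+1}] ⇒ (1 − 5/8z)y_{n+1} = (1 + 3/8z)y_n
  Hence R(z) = (1 + 3/8z)/(1 − 5/8z).

Need |R(x)|<1, x<0.
x=-0.68: |R|=0.5228
x=-2: |R|=0.1111
x=-10: |R|=0.3793
x=-100: |R|=0.5748
θ=5/8≥1/2 ⇒ |1+3/8x|<|1−5/8x| ∀x<0 ⇒ unbounded interval.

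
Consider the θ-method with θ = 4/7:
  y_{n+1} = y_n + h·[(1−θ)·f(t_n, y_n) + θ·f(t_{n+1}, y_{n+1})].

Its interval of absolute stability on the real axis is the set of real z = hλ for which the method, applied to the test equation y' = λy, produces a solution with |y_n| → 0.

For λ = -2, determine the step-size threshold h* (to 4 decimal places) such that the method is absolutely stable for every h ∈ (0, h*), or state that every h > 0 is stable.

Set f=λy, z=hλ:
  y_{n+1} = y_n + z·[3/7·y_n + 4/7·y_{n+1}] ⇒ (1 − 4/7z)y_{n+1} = (1 + 3/7z)y_n
  so R(z) = (1 + 3/7z)/(1 − 4/7z).

Find x<0 with |R(x)|<1.
x=-1.14: |R|=0.3097
x=-2: |R|=0.0667
x=-10: |R|=0.4894
x=-100: |R|=0.7199
θ=4/7≥1/2 ⇒ |1+3/7x|<|1−4/7x| ∀x<0 ⇒ interval (−∞,0).

unbounded; (−∞, 0). Any h>0 works for λ=-2.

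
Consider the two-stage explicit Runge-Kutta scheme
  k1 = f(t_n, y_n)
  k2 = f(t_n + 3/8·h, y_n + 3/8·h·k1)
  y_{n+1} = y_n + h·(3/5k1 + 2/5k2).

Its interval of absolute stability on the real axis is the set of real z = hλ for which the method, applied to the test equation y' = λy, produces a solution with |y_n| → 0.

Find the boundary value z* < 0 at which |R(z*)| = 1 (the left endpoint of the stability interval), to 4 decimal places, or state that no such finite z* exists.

On y'=λy, z=hλ:
  k1=λy_n ⇒ h·k1=z·y_n;  k2=λ(1+3/8z)y_n ⇒ h·k2=z(1+3/8z)y_n
  y_{n+1}/y_n = 1 + 3/5z + 2/5z(1+3/8z) = 1 + z + 3/20z²
  Hence R(z) = 1 + z + 3/20z².

Find x<0 with |R(x)|<1.
x=-1.52: |R|=0.1734
R=1: x+3/20x²=0 ⇒ x=−20/3=-6.6667; min R=1−1/(4·3/20)=-0.6667>−1
Confirm numerically:
  x=-4.053: |R|=0.58898 <1
  x=-3.582: |R|=0.65739 <1
  x=-2.813: |R|=0.62605 <1
  x=-7.258: |R|=1.64378 >1
  x=-7.242: |R|=1.62498 >1
  x=-7.061: |R|=1.41766 >1
Stable set (-6.6667, 0).

z* = -6.6667.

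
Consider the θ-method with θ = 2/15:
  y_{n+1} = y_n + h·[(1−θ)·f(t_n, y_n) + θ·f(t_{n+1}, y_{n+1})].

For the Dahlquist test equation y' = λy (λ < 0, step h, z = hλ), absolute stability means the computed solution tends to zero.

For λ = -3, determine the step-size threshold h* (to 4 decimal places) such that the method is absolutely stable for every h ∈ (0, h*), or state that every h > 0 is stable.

(-2.7273,0); λ=-3 ⇒ h* = (30/11)/3 = 0.9091.

With y'=λy (z=hλ):
  y_{n+1} = y_n + z·[13/15·y_n + 2/15·y_{n+1}] ⇒ (1 − 2/15z)y_{n+1} = (1 + 13/15z)y_n
  Hence R(z) = (1 + 13/15z)/(1 − 2/15z).

Need |R(x)|<1, x<0.
x=-1.09: |R|=0.0483
R=−1: 1+13/15x = −1+2/15x ⇒ -11/15x=2 ⇒ x=2/(-11/15)=-2.7273
Confirm numerically:
  x=-2.586: |R|=0.92296 <1
  x=-2.524: |R|=0.88847 <1
  x=-2.300: |R|=0.76020 <1
  x=-2.095: |R|=0.63757 <1
  x=-3.024: |R|=1.15507 >1
  x=-2.818: |R|=1.04836 >1
  x=-2.811: |R|=1.04466 >1
Stable set (-2.7273, 0).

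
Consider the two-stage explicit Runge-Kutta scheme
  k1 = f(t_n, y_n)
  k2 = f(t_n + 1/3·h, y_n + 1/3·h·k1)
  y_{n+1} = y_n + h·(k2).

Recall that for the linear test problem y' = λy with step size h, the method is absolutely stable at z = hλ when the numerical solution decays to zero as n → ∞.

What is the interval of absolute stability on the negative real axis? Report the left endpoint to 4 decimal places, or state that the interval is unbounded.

Set f=λy, z=hλ:
  k1=λy_n ⇒ h·k1=z·y_n;  k2=λ(1+1/3z)y_n ⇒ h·k2=z(1+1/3z)y_n
  y_{n+1}/y_n = 1 + z(1+1/3z) = 1 + z + 1/3z²
  ⇒ R(z) = 1 + z + 1/3z².

Boundary: |R(x)|=1, x<0.
x=-1.45: |R|=0.2508
R=1: x+1/3x²=0 ⇒ x=−3=-3.0000; min R=1−1/(4·1/3)=0.2500>−1
Confirm numerically:
  x=-2.641: |R|=0.68396 <1
  x=-2.560: |R|=0.62453 <1
  x=-2.303: |R|=0.46494 <1
  x=-1.627: |R|=0.25538 <1
  x=-3.527: |R|=1.61958 >1
  x=-3.492: |R|=1.57269 >1
  x=-3.472: |R|=1.54626 >1
So |R|<1 on (-3.0000, 0).

(-3.0000, 0).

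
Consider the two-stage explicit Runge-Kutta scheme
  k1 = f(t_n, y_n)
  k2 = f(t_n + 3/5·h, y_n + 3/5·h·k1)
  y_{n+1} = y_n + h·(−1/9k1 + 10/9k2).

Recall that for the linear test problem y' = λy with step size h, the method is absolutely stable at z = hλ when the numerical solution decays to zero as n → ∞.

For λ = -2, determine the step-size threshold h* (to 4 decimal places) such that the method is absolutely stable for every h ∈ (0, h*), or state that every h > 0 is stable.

Test eqn y'=λy, z=hλ:
  k1=λy_n ⇒ h·k1=z·y_n;  k2=λ(1+3/5z)y_n ⇒ h·k2=z(1+3/5z)y_n
  y_{n+1}/y_n = 1 − 1/9z + 10/9z(1+3/5z) = 1 + z + 2/3z²
  Hence R(z) = 1 + z + 2/3z².

Find x<0 with |R(x)|<1.
x=-1.7: |R|=1.2267
R=1: x+2/3x²=0 ⇒ x=−3/2=-1.5000; min R=1−1/(4·2/3)=0.6250>−1
Confirm numerically:
  x=-1.076: |R|=0.69585 <1
  x=-0.988: |R|=0.66276 <1
  x=-0.860: |R|=0.63307 <1
  x=-0.733: |R|=0.62519 <1
  x=-1.888: |R|=1.48836 >1
  x=-1.521: |R|=1.02129 >1
Interval (-1.5000, 0).

(-1.5000,0); λ=-2 ⇒ h* = (3/2)/2 = 0.7500.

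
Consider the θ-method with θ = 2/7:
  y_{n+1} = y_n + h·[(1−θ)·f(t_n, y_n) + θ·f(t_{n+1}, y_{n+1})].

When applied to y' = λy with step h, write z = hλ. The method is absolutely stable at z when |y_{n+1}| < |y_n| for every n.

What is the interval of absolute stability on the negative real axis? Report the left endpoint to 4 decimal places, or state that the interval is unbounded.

Test eqn y'=λy, z=hλ:
  y_{n+1} = y_n + z·[5/7·y_n + 2/7·y_{n+1}] ⇒ (1 − 2/7z)y_{n+1} = (1 + 5/7z)y_n
  ⇒ R(z) = (1 + 5/7z)/(1 − 2/7z).

Need |R(x)|<1, x<0.
x=-0.49: |R|=0.5702
R=−1: 1+5/7x = −1+2/7x ⇒ -3/7x=2 ⇒ x=2/(-3/7)=-4.6667
Confirm numerically:
  x=-4.335: |R|=0.93650 <1
  x=-2.612: |R|=0.49575 <1
  x=-2.339: |R|=0.40204 <1
  x=-5.218: |R|=1.09486 >1
  x=-4.838: |R|=1.03082 >1
Stable set (-4.6667, 0).

z∈(-4.6667,0).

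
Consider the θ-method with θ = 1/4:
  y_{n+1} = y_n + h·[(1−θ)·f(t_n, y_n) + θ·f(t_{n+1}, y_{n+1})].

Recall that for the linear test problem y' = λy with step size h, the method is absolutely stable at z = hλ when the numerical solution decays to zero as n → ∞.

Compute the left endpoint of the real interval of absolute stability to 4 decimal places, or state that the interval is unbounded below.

z* = -4.0000.

On y'=λy, z=hλ:
  y_{n+1} = y_n + z·[3/4·y_n + 1/4·y_{n+1}] ⇒ (1 − 1/4z)y_{n+1} = (1 + 3/4z)y_n
  R(z) = (1 + 3/4z)/(1 − 1/4z).

Find x<0 with |R(x)|<1.
x=-1.23: |R|=0.0593
R=−1: 1+3/4x = −1+1/4x ⇒ -1/2x=2 ⇒ x=2/(-1/2)=-4.0000
Confirm numerically:
  x=-2.640: |R|=0.59036 <1
  x=-1.732: |R|=0.20865 <1
  x=-1.676: |R|=0.18111 <1
  x=-4.102: |R|=1.02518 >1
  x=-4.067: |R|=1.01661 >1
So |R|<1 on (-4.0000, 0).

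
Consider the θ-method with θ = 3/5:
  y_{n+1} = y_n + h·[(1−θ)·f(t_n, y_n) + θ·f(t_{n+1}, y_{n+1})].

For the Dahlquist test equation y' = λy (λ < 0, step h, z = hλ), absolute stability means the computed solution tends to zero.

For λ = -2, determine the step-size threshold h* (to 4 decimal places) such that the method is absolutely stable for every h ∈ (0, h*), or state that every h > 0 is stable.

interval (−∞, 0). Any h>0 works for λ=-2.

With y'=λy (z=hλ):
  y_{n+1} = y_n + z·[2/5·y_n + 3/5·y_{n+1}] ⇒ (1 − 3/5z)y_{n+1} = (1 + 2/5z)y_n
  so R(z) = (1 + 2/5z)/(1 − 3/5z).

Find x<0 with |R(x)|<1.
x=-1.07: |R|=0.3484
x=-2: |R|=0.0909
x=-10: |R|=0.4286
x=-100: |R|=0.6393
θ=3/5≥1/2 ⇒ |1+2/5x|<|1−3/5x| ∀x<0 ⇒ stable on all of ℝ⁻.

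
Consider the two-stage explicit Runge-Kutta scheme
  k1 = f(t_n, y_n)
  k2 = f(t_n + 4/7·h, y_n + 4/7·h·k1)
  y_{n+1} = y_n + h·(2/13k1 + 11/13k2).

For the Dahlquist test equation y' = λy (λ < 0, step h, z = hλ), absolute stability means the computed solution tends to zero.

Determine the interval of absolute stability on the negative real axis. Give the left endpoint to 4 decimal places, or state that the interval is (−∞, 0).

z∈(-2.0682,0).

On y'=λy, z=hλ:
  k1=λy_n ⇒ h·k1=z·y_n;  k2=λ(1+4/7z)y_n ⇒ h·k2=z(1+4/7z)y_n
  y_{n+1}/y_n = 1 + 2/13z + 11/13z(1+4/7z) = 1 + z + 44/91z²
  Hence R(z) = 1 + z + 44/91z².

Need |R(x)|<1, x<0.
x=-1.33: |R|=0.5253
R=1: x+44/91x²=0 ⇒ x=−91/44=-2.0682; min R=1−1/(4·44/91)=0.4830>−1
Confirm numerically:
  x=-1.610: |R|=0.64332 <1
  x=-1.438: |R|=0.56184 <1
  x=-0.945: |R|=0.48679 <1
  x=-2.470: |R|=1.47989 >1
  x=-2.465: |R|=1.47295 >1
  x=-2.371: |R|=1.34716 >1
Interval (-2.0682, 0).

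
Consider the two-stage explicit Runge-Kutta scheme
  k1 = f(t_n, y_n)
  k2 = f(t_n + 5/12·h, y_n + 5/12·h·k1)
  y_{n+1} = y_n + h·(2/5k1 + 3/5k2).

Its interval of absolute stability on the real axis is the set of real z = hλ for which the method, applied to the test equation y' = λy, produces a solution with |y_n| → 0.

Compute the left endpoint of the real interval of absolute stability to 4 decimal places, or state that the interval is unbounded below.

z* = -4.0000.

Test eqn y'=λy, z=hλ:
  k1=λy_n ⇒ h·k1=z·y_n;  k2=λ(1+5/12z)y_n ⇒ h·k2=z(1+5/12z)y_n
  y_{n+1}/y_n = 1 + 2/5z + 3/5z(1+5/12z) = 1 + z + 1/4z²
  R(z) = 1 + z + 1/4z².

Find x<0 with |R(x)|<1.
x=-1.45: |R|=0.0756
R=1: x+1/4x²=0 ⇒ x=−4=-4.0000; min R=1−1/(4·1/4)=0.0000>−1
Confirm numerically:
  x=-3.215: |R|=0.36906 <1
  x=-3.133: |R|=0.32092 <1
  x=-2.499: |R|=0.06225 <1
  x=-2.292: |R|=0.02132 <1
  x=-4.543: |R|=1.61671 >1
  x=-4.178: |R|=1.18592 >1
  x=-4.052: |R|=1.05268 >1
Stable set (-4.0000, 0).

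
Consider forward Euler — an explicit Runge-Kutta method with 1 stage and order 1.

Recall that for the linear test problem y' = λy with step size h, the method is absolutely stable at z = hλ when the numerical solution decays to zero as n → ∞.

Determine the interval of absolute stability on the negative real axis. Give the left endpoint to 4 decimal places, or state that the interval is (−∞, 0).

(-2.0000, 0).

With y'=λy (z=hλ):
  order 1, 1-stage ⇒ R(z)=1+z
  (e.g. R(-1.75)=-0.75000, |R|=0.75000)

Solve |R(x)|<1 on ℝ⁻.
x=-1.75: |R|=0.7500
|R(-2.25)|=1.2500 |R(-1.05)|=0.0500 |R(-0.65)|=0.3500
Bisect:
  x_lo=-2.4943 |R|=1.4943  x_hi=-0.3961 |R|=0.6039
  mid=-1.44520 |R|=0.44520 →hi
  mid=-1.96973 |R|=0.96973 →hi
  mid=-2.23199 |R|=1.23199 →lo
  mid=-2.10086 |R|=1.10086 →lo
  mid=-2.03529 |R|=1.03529 →lo
  mid=-2.00251 |R|=1.00251 →lo
  mid=-1.98612 |R|=0.98612 →hi
  mid=-1.99431 |R|=0.99431 →hi
  mid=-1.99841 |R|=0.99841 →hi
  mid=-2.00046 |R|=1.00046 →lo
  ...
  [-2.00008,-1.99995] ⇒ x*=-2.0000
Interval (-2.0000, 0).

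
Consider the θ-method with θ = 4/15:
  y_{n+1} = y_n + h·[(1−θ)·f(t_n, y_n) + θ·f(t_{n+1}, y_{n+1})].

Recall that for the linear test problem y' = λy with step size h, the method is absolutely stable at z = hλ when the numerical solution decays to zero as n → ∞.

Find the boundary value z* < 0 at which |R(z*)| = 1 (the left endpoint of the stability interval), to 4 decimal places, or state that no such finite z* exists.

left endpoint -4.2857.

Set f=λy, z=hλ:
  y_{n+1} = y_n + z·[11/15·y_n + 4/15·y_{n+1}] ⇒ (1 − 4/15z)y_{n+1} = (1 + 11/15z)y_n
  ⇒ R(z) = (1 + 11/15z)/(1 − 4/15z).

Boundary: |R(x)|=1, x<0.
x=-1.26: |R|=0.0569
R=−1: 1+11/15x = −1+4/15x ⇒ -7/15x=2 ⇒ x=2/(-7/15)=-4.2857
Confirm numerically:
  x=-3.875: |R|=0.90574 <1
  x=-2.697: |R|=0.56875 <1
  x=-1.814: |R|=0.22259 <1
  x=-4.504: |R|=1.04628 >1
  x=-4.338: |R|=1.01131 >1
Stable set (-4.2857, 0).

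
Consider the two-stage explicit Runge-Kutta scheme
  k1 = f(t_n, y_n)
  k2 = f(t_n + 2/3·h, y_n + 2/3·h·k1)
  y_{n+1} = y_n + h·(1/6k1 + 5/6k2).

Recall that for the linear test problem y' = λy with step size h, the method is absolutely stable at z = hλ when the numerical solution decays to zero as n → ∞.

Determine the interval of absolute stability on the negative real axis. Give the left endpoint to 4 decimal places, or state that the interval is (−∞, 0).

z∈(-1.8000,0).

On y'=λy, z=hλ:
  k1=λy_n ⇒ h·k1=z·y_n;  k2=λ(1+2/3z)y_n ⇒ h·k2=z(1+2/3z)y_n
  y_{n+1}/y_n = 1 + 1/6z + 5/6z(1+2/3z) = 1 + z + 5/9z²
  Hence R(z) = 1 + z + 5/9z².

Boundary: |R(x)|=1, x<0.
x=-0.68: |R|=0.5769
R=1: x+5/9x²=0 ⇒ x=−9/5=-1.8000; min R=1−1/(4·5/9)=0.5500>−1
Confirm numerically:
  x=-1.600: |R|=0.82222 <1
  x=-1.532: |R|=0.77190 <1
  x=-1.486: |R|=0.74078 <1
  x=-1.095: |R|=0.57113 <1
  x=-2.238: |R|=1.54458 >1
  x=-2.136: |R|=1.39872 >1
So |R|<1 on (-1.8000, 0).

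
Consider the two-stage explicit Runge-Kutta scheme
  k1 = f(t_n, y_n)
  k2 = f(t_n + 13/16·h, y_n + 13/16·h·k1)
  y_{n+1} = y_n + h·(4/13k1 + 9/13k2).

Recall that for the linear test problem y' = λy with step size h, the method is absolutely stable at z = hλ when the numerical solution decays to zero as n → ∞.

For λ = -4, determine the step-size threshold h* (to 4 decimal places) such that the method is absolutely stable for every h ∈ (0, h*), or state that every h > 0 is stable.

(-1.7778,0); λ=-4 ⇒ h* = (16/9)/4 = 0.4444.

With y'=λy (z=hλ):
  k1=λy_n ⇒ h·k1=z·y_n;  k2=λ(1+13/16z)y_n ⇒ h·k2=z(1+13/16z)y_n
  y_{n+1}/y_n = 1 + 4/13z + 9/13z(1+13/16z) = 1 + z + 9/16z²
  ⇒ R(z) = 1 + z + 9/16z².

Need |R(x)|<1, x<0.
x=-0.39: |R|=0.6956
R=1: x+9/16x²=0 ⇒ x=−16/9=-1.7778; min R=1−1/(4·9/16)=0.5556>−1
Confirm numerically:
  x=-1.567: |R|=0.81421 <1
  x=-1.507: |R|=0.77047 <1
  x=-1.124: |R|=0.58665 <1
  x=-1.089: |R|=0.57808 <1
  x=-2.299: |R|=1.67404 >1
  x=-2.268: |R|=1.62540 >1
  x=-1.997: |R|=1.24626 >1
So |R|<1 on (-1.7778, 0).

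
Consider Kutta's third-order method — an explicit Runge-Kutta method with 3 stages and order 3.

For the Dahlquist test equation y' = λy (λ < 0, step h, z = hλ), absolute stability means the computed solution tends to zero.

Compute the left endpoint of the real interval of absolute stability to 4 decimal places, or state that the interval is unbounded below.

With y'=λy (z=hλ):
  order 3, 3-stage ⇒ R(z)=1+z+z^2/2+z^3/6
  (e.g. R(-1.12)=0.27305, |R|=0.27305)

Boundary: |R(x)|=1, x<0.
x=-1.12: |R|=0.2730
|R(-2.27)|=0.6431 |R(-2.22)|=0.5793 |R(-1.1)|=0.2832
Bisect:
  x_lo=-3.3838 |R|=3.1162  x_hi=-0.1651 |R|=0.8478
  mid=-1.77444 |R|=0.13130 →hi
  mid=-2.57911 |R|=1.11250 →lo
  mid=-2.17678 |R|=0.52666 →hi
  mid=-2.37795 |R|=0.79170 →hi
  mid=-2.47853 |R|=0.94462 →hi
  mid=-2.52882 |R|=1.02663 →lo
  mid=-2.50368 |R|=0.98515 →hi
  mid=-2.51625 |R|=1.00577 →lo
  mid=-2.50996 |R|=0.99543 →hi
  ...
  [-2.51291,-2.51271] ⇒ x*=-2.5127
Interval (-2.5127, 0).

left endpoint -2.5127.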